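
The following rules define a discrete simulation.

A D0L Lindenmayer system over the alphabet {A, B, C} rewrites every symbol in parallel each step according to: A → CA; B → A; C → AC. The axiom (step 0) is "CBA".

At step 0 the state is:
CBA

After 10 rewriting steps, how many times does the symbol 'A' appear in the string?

1280

0) CBA
1) ACACA
2) CAACCAACCA
3) ACCACAACACCACAACACCA
4) CAACACCAACCACAACCAACACCAACCACAACCAACACCA
5) ACCACAACCAACACCACAACACCAACCACAACACCACAACCAACACCACAACACCAACCACAACACCACAACCAACACCA
6) CAACACCAACCACAACACCACAACCAACACCAACCACAACCAACACCACAACACCAAC…ACCAACACCACAACACCAACCACAACCAACACCAACCACAACACCACAACCAACACCA  (len 160)
7) ACCACAACCAACACCACAACACCAACCACAACCAACACCAACCACAACACCACAACCA…ACCAACACCACAACACCAACCACAACCAACACCAACCACAACACCACAACCAACACCA  (len 320)
8) CAACACCAACCACAACACCACAACCAACACCAACCACAACCAACACCACAACACCAAC…ACCAACACCACAACACCAACCACAACCAACACCAACCACAACACCACAACCAACACCA  (len 640)
9) ACCACAACCAACACCACAACACCAACCACAACCAACACCAACCACAACACCACAACCA…ACCAACACCACAACACCAACCACAACCAACACCAACCACAACACCACAACCAACACCA  (len 1280)
10) CAACACCAACCACAACACCACAACCAACACCAACCACAACCAACACCACAACACCAAC…ACCAACACCACAACACCAACCACAACCAACACCAACCACAACACCACAACCAACACCA  (len 2560)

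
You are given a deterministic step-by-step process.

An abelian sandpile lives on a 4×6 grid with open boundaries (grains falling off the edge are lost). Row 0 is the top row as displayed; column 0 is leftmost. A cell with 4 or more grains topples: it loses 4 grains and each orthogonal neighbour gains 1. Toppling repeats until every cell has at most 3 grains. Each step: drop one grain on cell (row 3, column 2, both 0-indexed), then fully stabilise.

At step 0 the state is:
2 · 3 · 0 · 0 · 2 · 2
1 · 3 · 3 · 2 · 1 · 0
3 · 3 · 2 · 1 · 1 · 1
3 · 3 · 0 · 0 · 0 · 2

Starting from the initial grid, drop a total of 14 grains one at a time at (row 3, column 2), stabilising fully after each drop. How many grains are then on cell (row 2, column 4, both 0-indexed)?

0) 2 · 3 · 0 · 0 · 2 · 2
1 · 3 · 3 · 2 · 1 · 0
3 · 3 · 2 · 1 · 1 · 1
3 · 3 · 0 · 0 · 0 · 2
1) 2 · 3 · 0 · 0 · 2 · 2
1 · 3 · 3 · 2 · 1 · 0
3 · 3 · 2 · 1 · 1 · 1
3 · 3 · 1 · 0 · 0 · 2
2) 2 · 3 · 0 · 0 · 2 · 2
1 · 3 · 3 · 2 · 1 · 0
3 · 3 · 2 · 1 · 1 · 1
3 · 3 · 2 · 0 · 0 · 2
3) 2 · 3 · 0 · 0 · 2 · 2
1 · 3 · 3 · 2 · 1 · 0
3 · 3 · 2 · 1 · 1 · 1
3 · 3 · 3 · 0 · 0 · 2
4) 3 · 0 · 2 · 0 · 2 · 2
3 · 2 · 1 · 3 · 1 · 0
1 · 3 · 1 · 2 · 1 · 1
1 · 2 · 2 · 1 · 0 · 2
5) 3 · 0 · 2 · 0 · 2 · 2
3 · 2 · 1 · 3 · 1 · 0
1 · 3 · 1 · 2 · 1 · 1
1 · 2 · 3 · 1 · 0 · 2
6) 3 · 0 · 2 · 0 · 2 · 2
3 · 2 · 1 · 3 · 1 · 0
1 · 3 · 2 · 2 · 1 · 1
1 · 3 · 0 · 2 · 0 · 2
7) 3 · 0 · 2 · 0 · 2 · 2
3 · 2 · 1 · 3 · 1 · 0
1 · 3 · 2 · 2 · 1 · 1
1 · 3 · 1 · 2 · 0 · 2
8) 3 · 0 · 2 · 0 · 2 · 2
3 · 2 · 1 · 3 · 1 · 0
1 · 3 · 2 · 2 · 1 · 1
1 · 3 · 2 · 2 · 0 · 2
9) 3 · 0 · 2 · 0 · 2 · 2
3 · 2 · 1 · 3 · 1 · 0
1 · 3 · 2 · 2 · 1 · 1
1 · 3 · 3 · 2 · 0 · 2
10) 3 · 0 · 2 · 0 · 2 · 2
3 · 3 · 2 · 3 · 1 · 0
2 · 1 · 0 · 3 · 1 · 1
2 · 1 · 2 · 3 · 0 · 2
11) 3 · 0 · 2 · 0 · 2 · 2
3 · 3 · 2 · 3 · 1 · 0
2 · 1 · 0 · 3 · 1 · 1
2 · 1 · 3 · 3 · 0 · 2
12) 3 · 0 · 2 · 1 · 2 · 2
3 · 3 · 3 · 0 · 2 · 0
2 · 1 · 2 · 1 · 2 · 1
2 · 2 · 1 · 1 · 1 · 2
13) 3 · 0 · 2 · 1 · 2 · 2
3 · 3 · 3 · 0 · 2 · 0
2 · 1 · 2 · 1 · 2 · 1
2 · 2 · 2 · 1 · 1 · 2
14) 3 · 0 · 2 · 1 · 2 · 2
3 · 3 · 3 · 0 · 2 · 0
2 · 1 · 2 · 1 · 2 · 1
2 · 2 · 3 · 1 · 1 · 2

2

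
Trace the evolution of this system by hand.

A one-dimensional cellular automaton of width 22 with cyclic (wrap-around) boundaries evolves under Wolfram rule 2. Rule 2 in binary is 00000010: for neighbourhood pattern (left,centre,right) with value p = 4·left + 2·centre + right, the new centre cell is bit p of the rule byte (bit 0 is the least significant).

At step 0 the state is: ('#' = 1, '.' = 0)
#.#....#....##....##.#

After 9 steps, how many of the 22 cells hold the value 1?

t=0: #.#....#....##....##.#
t=1: ......#....#.....#....
t=2: .....#....#.....#.....
t=3: ....#....#.....#......
t=4: ...#....#.....#.......
t=5: ..#....#.....#........
t=6: .#....#.....#.........
t=7: #....#.....#..........
t=8: ....#.....#..........#
t=9: ...#.....#..........#.

3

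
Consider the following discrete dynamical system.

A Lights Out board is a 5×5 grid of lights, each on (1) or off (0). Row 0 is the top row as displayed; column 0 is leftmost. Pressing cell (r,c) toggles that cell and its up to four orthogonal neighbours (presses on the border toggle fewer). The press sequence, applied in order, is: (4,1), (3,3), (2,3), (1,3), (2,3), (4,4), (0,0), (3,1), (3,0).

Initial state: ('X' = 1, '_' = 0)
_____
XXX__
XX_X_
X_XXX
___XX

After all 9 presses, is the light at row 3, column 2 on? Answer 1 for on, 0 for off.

[0] _____
XXX__
XX_X_
X_XXX
___XX
[1] _____
XXX__
XX_X_
XXXXX
XXXXX
[2] _____
XXX__
XX___
XX___
XXX_X
[3] _____
XXXX_
XXXXX
XX_X_
XXX_X
[4] ___X_
XX__X
XXX_X
XX_X_
XXX_X
[5] ___X_
XX_XX
XX_X_
XX___
XXX_X
[6] ___X_
XX_XX
XX_X_
XX__X
XXXX_
[7] XX_X_
_X_XX
XX_X_
XX__X
XXXX_
[8] XX_X_
_X_XX
X__X_
__X_X
X_XX_
[9] XX_X_
_X_XX
___X_
XXX_X
__XX_

1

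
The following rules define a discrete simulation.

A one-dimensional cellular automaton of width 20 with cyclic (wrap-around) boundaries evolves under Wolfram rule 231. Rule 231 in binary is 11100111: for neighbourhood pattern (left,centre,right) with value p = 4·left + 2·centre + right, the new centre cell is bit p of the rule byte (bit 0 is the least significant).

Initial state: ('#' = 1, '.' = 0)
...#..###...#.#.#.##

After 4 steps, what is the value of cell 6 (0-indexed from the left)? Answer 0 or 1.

1

0) ...#..###...#.#.#.##
1) .###.#.##.########.#
2) #.#####.##.#########
3) ##.#####.##.########
4) ###.#####.##.#######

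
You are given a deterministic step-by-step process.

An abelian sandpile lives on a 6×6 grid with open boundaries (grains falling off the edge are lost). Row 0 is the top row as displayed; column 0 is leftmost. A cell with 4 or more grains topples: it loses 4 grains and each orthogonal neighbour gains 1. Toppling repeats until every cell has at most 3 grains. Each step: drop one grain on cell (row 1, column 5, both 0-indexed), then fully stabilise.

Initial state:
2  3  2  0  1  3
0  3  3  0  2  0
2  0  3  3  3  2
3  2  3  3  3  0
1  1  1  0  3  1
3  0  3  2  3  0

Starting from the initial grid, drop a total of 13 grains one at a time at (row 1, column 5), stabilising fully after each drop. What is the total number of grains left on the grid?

67

[0] 2  3  2  0  1  3
0  3  3  0  2  0
2  0  3  3  3  2
3  2  3  3  3  0
1  1  1  0  3  1
3  0  3  2  3  0
[1] 2  3  2  0  1  3
0  3  3  0  2  1
2  0  3  3  3  2
3  2  3  3  3  0
1  1  1  0  3  1
3  0  3  2  3  0
[2] 2  3  2  0  1  3
0  3  3  0  2  2
2  0  3  3  3  2
3  2  3  3  3  0
1  1  1  0  3  1
3  0  3  2  3  0
[3] 2  3  2  0  1  3
0  3  3  0  2  3
2  0  3  3  3  2
3  2  3  3  3  0
1  1  1  0  3  1
3  0  3  2  3  0
[4] 2  3  2  0  2  0
0  3  3  0  3  1
2  0  3  3  3  3
3  2  3  3  3  0
1  1  1  0  3  1
3  0  3  2  3  0
[5] 2  3  2  0  2  0
0  3  3  0  3  2
2  0  3  3  3  3
3  2  3  3  3  0
1  1  1  0  3  1
3  0  3  2  3  0
[6] 2  3  2  0  2  0
0  3  3  0  3  3
2  0  3  3  3  3
3  2  3  3  3  0
1  1  1  0  3  1
3  0  3  2  3  0
[7] 3  1  0  1  3  1
1  1  2  3  1  2
2  2  2  2  3  1
3  3  1  2  2  2
1  1  2  2  1  2
3  0  3  3  0  1
[8] 3  1  0  1  3  1
1  1  2  3  1  3
2  2  2  2  3  1
3  3  1  2  2  2
1  1  2  2  1  2
3  0  3  3  0  1
[9] 3  1  0  1  3  2
1  1  2  3  2  0
2  2  2  2  3  2
3  3  1  2  2  2
1  1  2  2  1  2
3  0  3  3  0  1
[10] 3  1  0  1  3  2
1  1  2  3  2  1
2  2  2  2  3  2
3  3  1  2  2  2
1  1  2  2  1  2
3  0  3  3  0  1
[11] 3  1  0  1  3  2
1  1  2  3  2  2
2  2  2  2  3  2
3  3  1  2  2  2
1  1  2  2  1  2
3  0  3  3  0  1
[12] 3  1  0  1  3  2
1  1  2  3  2  3
2  2  2  2  3  2
3  3  1  2  2  2
1  1  2  2  1  2
3  0  3  3  0  1
[13] 3  1  0  1  3  3
1  1  2  3  3  0
2  2  2  2  3  3
3  3  1  2  2  2
1  1  2  2  1  2
3  0  3  3  0  1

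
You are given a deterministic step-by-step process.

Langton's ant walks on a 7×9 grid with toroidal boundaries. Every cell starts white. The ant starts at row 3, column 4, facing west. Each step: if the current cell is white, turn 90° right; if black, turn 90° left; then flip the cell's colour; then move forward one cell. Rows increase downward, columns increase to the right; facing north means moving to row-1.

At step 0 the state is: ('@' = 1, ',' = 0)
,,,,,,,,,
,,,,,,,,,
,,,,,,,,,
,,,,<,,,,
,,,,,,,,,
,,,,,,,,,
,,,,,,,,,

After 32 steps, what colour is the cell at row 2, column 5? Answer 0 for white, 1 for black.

1

[0] ,,,,,,,,,
,,,,,,,,,
,,,,,,,,,
,,,,<,,,,
,,,,,,,,,
,,,,,,,,,
,,,,,,,,,
[1] ,,,,,,,,,
,,,,,,,,,
,,,,^,,,,
,,,,@,,,,
,,,,,,,,,
,,,,,,,,,
,,,,,,,,,
[2] ,,,,,,,,,
,,,,,,,,,
,,,,@>,,,
,,,,@,,,,
,,,,,,,,,
,,,,,,,,,
,,,,,,,,,
[3] ,,,,,,,,,
,,,,,,,,,
,,,,@@,,,
,,,,@v,,,
,,,,,,,,,
,,,,,,,,,
,,,,,,,,,
[4] ,,,,,,,,,
,,,,,,,,,
,,,,@@,,,
,,,,<@,,,
,,,,,,,,,
,,,,,,,,,
,,,,,,,,,
[5] ,,,,,,,,,
,,,,,,,,,
,,,,@@,,,
,,,,,@,,,
,,,,v,,,,
,,,,,,,,,
,,,,,,,,,
[6] ,,,,,,,,,
,,,,,,,,,
,,,,@@,,,
,,,,,@,,,
,,,<@,,,,
,,,,,,,,,
,,,,,,,,,
[7] ,,,,,,,,,
,,,,,,,,,
,,,,@@,,,
,,,^,@,,,
,,,@@,,,,
,,,,,,,,,
,,,,,,,,,
[8] ,,,,,,,,,
,,,,,,,,,
,,,,@@,,,
,,,@>@,,,
,,,@@,,,,
,,,,,,,,,
,,,,,,,,,
[9] ,,,,,,,,,
,,,,,,,,,
,,,,@@,,,
,,,@@@,,,
,,,@v,,,,
,,,,,,,,,
,,,,,,,,,
[10] ,,,,,,,,,
,,,,,,,,,
,,,,@@,,,
,,,@@@,,,
,,,@,>,,,
,,,,,,,,,
,,,,,,,,,
[11] ,,,,,,,,,
,,,,,,,,,
,,,,@@,,,
,,,@@@,,,
,,,@,@,,,
,,,,,v,,,
,,,,,,,,,
[12] ,,,,,,,,,
,,,,,,,,,
,,,,@@,,,
,,,@@@,,,
,,,@,@,,,
,,,,<@,,,
,,,,,,,,,
[13] ,,,,,,,,,
,,,,,,,,,
,,,,@@,,,
,,,@@@,,,
,,,@^@,,,
,,,,@@,,,
,,,,,,,,,
[14] ,,,,,,,,,
,,,,,,,,,
,,,,@@,,,
,,,@@@,,,
,,,@@>,,,
,,,,@@,,,
,,,,,,,,,
[15] ,,,,,,,,,
,,,,,,,,,
,,,,@@,,,
,,,@@^,,,
,,,@@,,,,
,,,,@@,,,
,,,,,,,,,
[16] ,,,,,,,,,
,,,,,,,,,
,,,,@@,,,
,,,@<,,,,
,,,@@,,,,
,,,,@@,,,
,,,,,,,,,
[17] ,,,,,,,,,
,,,,,,,,,
,,,,@@,,,
,,,@,,,,,
,,,@v,,,,
,,,,@@,,,
,,,,,,,,,
[18] ,,,,,,,,,
,,,,,,,,,
,,,,@@,,,
,,,@,,,,,
,,,@,>,,,
,,,,@@,,,
,,,,,,,,,
[19] ,,,,,,,,,
,,,,,,,,,
,,,,@@,,,
,,,@,,,,,
,,,@,@,,,
,,,,@v,,,
,,,,,,,,,
[20] ,,,,,,,,,
,,,,,,,,,
,,,,@@,,,
,,,@,,,,,
,,,@,@,,,
,,,,@,>,,
,,,,,,,,,
[21] ,,,,,,,,,
,,,,,,,,,
,,,,@@,,,
,,,@,,,,,
,,,@,@,,,
,,,,@,@,,
,,,,,,v,,
[22] ,,,,,,,,,
,,,,,,,,,
,,,,@@,,,
,,,@,,,,,
,,,@,@,,,
,,,,@,@,,
,,,,,<@,,
[23] ,,,,,,,,,
,,,,,,,,,
,,,,@@,,,
,,,@,,,,,
,,,@,@,,,
,,,,@^@,,
,,,,,@@,,
[24] ,,,,,,,,,
,,,,,,,,,
,,,,@@,,,
,,,@,,,,,
,,,@,@,,,
,,,,@@>,,
,,,,,@@,,
[25] ,,,,,,,,,
,,,,,,,,,
,,,,@@,,,
,,,@,,,,,
,,,@,@^,,
,,,,@@,,,
,,,,,@@,,
[26] ,,,,,,,,,
,,,,,,,,,
,,,,@@,,,
,,,@,,,,,
,,,@,@@>,
,,,,@@,,,
,,,,,@@,,
[27] ,,,,,,,,,
,,,,,,,,,
,,,,@@,,,
,,,@,,,,,
,,,@,@@@,
,,,,@@,v,
,,,,,@@,,
[28] ,,,,,,,,,
,,,,,,,,,
,,,,@@,,,
,,,@,,,,,
,,,@,@@@,
,,,,@@<@,
,,,,,@@,,
[29] ,,,,,,,,,
,,,,,,,,,
,,,,@@,,,
,,,@,,,,,
,,,@,@^@,
,,,,@@@@,
,,,,,@@,,
[30] ,,,,,,,,,
,,,,,,,,,
,,,,@@,,,
,,,@,,,,,
,,,@,<,@,
,,,,@@@@,
,,,,,@@,,
[31] ,,,,,,,,,
,,,,,,,,,
,,,,@@,,,
,,,@,,,,,
,,,@,,,@,
,,,,@v@@,
,,,,,@@,,
[32] ,,,,,,,,,
,,,,,,,,,
,,,,@@,,,
,,,@,,,,,
,,,@,,,@,
,,,,@,>@,
,,,,,@@,,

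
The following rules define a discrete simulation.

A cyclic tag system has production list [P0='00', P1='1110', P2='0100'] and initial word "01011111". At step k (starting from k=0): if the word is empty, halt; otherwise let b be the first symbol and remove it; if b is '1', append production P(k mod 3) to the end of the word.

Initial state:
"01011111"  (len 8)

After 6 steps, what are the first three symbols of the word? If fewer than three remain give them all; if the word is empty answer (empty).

gen 0: "01011111"  (len 8)
gen 1: "1011111"  (len 7)
gen 2: "0111111110"  (len 10)
gen 3: "111111110"  (len 9)
gen 4: "1111111000"  (len 10)
gen 5: "1111110001110"  (len 13)
gen 6: "1111100011100100"  (len 16)

111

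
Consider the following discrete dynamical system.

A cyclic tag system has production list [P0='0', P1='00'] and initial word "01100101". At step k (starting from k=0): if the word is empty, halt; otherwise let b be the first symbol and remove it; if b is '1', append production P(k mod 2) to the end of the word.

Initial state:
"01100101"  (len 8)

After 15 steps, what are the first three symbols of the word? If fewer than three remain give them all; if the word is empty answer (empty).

(empty)

gen 0: "01100101"  (len 8)
gen 1: "1100101"  (len 7)
gen 2: "10010100"  (len 8)
gen 3: "00101000"  (len 8)
gen 4: "0101000"  (len 7)
gen 5: "101000"  (len 6)
gen 6: "0100000"  (len 7)
gen 7: "100000"  (len 6)
gen 8: "0000000"  (len 7)
gen 9: "000000"  (len 6)
gen 10: "00000"  (len 5)
gen 11: "0000"  (len 4)
gen 12: "000"  (len 3)
gen 13: "00"  (len 2)
gen 14: "0"  (len 1)
gen 15: (halted — word empty)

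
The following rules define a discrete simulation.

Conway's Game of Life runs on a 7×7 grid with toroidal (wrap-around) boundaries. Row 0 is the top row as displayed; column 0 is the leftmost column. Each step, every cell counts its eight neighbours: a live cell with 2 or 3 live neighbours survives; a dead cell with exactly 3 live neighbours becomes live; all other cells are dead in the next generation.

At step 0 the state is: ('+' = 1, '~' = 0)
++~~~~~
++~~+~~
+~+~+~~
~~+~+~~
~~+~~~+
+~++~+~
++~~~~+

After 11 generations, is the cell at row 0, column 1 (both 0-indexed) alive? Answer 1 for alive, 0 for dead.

1

0) ++~~~~~
++~~+~~
+~+~+~~
~~+~+~~
~~+~~~+
+~++~+~
++~~~~+
1) ~~+~~~~
~~++~~+
+~+~++~
~~+~~+~
~~+~+++
~~++~+~
~~~~~~~
2) ~~++~~~
~~+~+++
~~+~++~
~~+~~~~
~++~~~+
~~++~++
~~++~~~
3) ~+~~~+~
~++~~~+
~++~+~+
~~+~~+~
++~~~++
+~~~+++
~+~~~~~
4) ~+~~~~~
~~~+~~+
~~~~~~+
~~+++~~
~+~~~~~
~~~~+~~
~+~~+~~
5) +~+~~~~
+~~~~~~
~~+~++~
~~++~~~
~~+~+~~
~~~~~~~
~~~~~~~
6) ~+~~~~~
~~~+~~+
~++~+~~
~++~~+~
~~+~~~~
~~~~~~~
~~~~~~~
7) ~~~~~~~
++~+~~~
++~~++~
~~~~~~~
~++~~~~
~~~~~~~
~~~~~~~
8) ~~~~~~~
+++~+~+
+++~+~+
+~+~~~~
~~~~~~~
~~~~~~~
~~~~~~~
9) ++~~~~~
~~+~~~+
~~~~~~~
+~++~~+
~~~~~~~
~~~~~~~
~~~~~~~
10) ++~~~~~
++~~~~~
++++~~+
~~~~~~~
~~~~~~~
~~~~~~~
~~~~~~~
11) ++~~~~~
~~~~~~~
~~+~~~+
+++~~~~
~~~~~~~
~~~~~~~
~~~~~~~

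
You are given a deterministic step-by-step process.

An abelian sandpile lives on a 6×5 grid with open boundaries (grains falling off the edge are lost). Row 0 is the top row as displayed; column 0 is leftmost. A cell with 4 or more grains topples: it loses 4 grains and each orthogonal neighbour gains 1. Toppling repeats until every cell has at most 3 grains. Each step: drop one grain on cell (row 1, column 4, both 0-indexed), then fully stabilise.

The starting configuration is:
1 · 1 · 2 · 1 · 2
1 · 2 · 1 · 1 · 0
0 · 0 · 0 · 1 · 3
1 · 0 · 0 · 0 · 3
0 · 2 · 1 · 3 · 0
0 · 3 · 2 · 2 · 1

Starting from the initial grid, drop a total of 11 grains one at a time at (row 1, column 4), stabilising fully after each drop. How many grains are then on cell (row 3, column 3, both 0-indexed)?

gen 0: 1 · 1 · 2 · 1 · 2
1 · 2 · 1 · 1 · 0
0 · 0 · 0 · 1 · 3
1 · 0 · 0 · 0 · 3
0 · 2 · 1 · 3 · 0
0 · 3 · 2 · 2 · 1
gen 1: 1 · 1 · 2 · 1 · 2
1 · 2 · 1 · 1 · 1
0 · 0 · 0 · 1 · 3
1 · 0 · 0 · 0 · 3
0 · 2 · 1 · 3 · 0
0 · 3 · 2 · 2 · 1
gen 2: 1 · 1 · 2 · 1 · 2
1 · 2 · 1 · 1 · 2
0 · 0 · 0 · 1 · 3
1 · 0 · 0 · 0 · 3
0 · 2 · 1 · 3 · 0
0 · 3 · 2 · 2 · 1
gen 3: 1 · 1 · 2 · 1 · 2
1 · 2 · 1 · 1 · 3
0 · 0 · 0 · 1 · 3
1 · 0 · 0 · 0 · 3
0 · 2 · 1 · 3 · 0
0 · 3 · 2 · 2 · 1
gen 4: 1 · 1 · 2 · 1 · 3
1 · 2 · 1 · 2 · 1
0 · 0 · 0 · 2 · 1
1 · 0 · 0 · 1 · 0
0 · 2 · 1 · 3 · 1
0 · 3 · 2 · 2 · 1
gen 5: 1 · 1 · 2 · 1 · 3
1 · 2 · 1 · 2 · 2
0 · 0 · 0 · 2 · 1
1 · 0 · 0 · 1 · 0
0 · 2 · 1 · 3 · 1
0 · 3 · 2 · 2 · 1
gen 6: 1 · 1 · 2 · 1 · 3
1 · 2 · 1 · 2 · 3
0 · 0 · 0 · 2 · 1
1 · 0 · 0 · 1 · 0
0 · 2 · 1 · 3 · 1
0 · 3 · 2 · 2 · 1
gen 7: 1 · 1 · 2 · 2 · 0
1 · 2 · 1 · 3 · 1
0 · 0 · 0 · 2 · 2
1 · 0 · 0 · 1 · 0
0 · 2 · 1 · 3 · 1
0 · 3 · 2 · 2 · 1
gen 8: 1 · 1 · 2 · 2 · 0
1 · 2 · 1 · 3 · 2
0 · 0 · 0 · 2 · 2
1 · 0 · 0 · 1 · 0
0 · 2 · 1 · 3 · 1
0 · 3 · 2 · 2 · 1
gen 9: 1 · 1 · 2 · 2 · 0
1 · 2 · 1 · 3 · 3
0 · 0 · 0 · 2 · 2
1 · 0 · 0 · 1 · 0
0 · 2 · 1 · 3 · 1
0 · 3 · 2 · 2 · 1
gen 10: 1 · 1 · 2 · 3 · 1
1 · 2 · 2 · 0 · 1
0 · 0 · 0 · 3 · 3
1 · 0 · 0 · 1 · 0
0 · 2 · 1 · 3 · 1
0 · 3 · 2 · 2 · 1
gen 11: 1 · 1 · 2 · 3 · 1
1 · 2 · 2 · 0 · 2
0 · 0 · 0 · 3 · 3
1 · 0 · 0 · 1 · 0
0 · 2 · 1 · 3 · 1
0 · 3 · 2 · 2 · 1

1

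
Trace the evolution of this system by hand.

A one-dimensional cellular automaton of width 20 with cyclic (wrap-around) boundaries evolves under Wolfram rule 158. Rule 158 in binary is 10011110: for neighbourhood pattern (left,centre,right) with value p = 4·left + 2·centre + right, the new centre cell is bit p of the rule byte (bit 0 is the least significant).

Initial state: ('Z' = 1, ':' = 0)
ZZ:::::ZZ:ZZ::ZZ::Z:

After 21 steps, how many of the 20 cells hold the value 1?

12

k=0  ZZ:::::ZZ:ZZ::ZZ::Z:
k=1  Z:Z:::ZZ::Z:ZZZ:ZZZ:
k=2  Z:ZZ:ZZ:ZZZ:ZZ::ZZ::
k=3  Z:Z::Z::ZZ::Z:ZZZ:ZZ
k=4  ::ZZZZZZZ:ZZZ:ZZ::ZZ
k=5  ZZZZZZZZ::ZZ::Z:ZZZ:
k=6  ZZZZZZZ:ZZZ:ZZZ:ZZ::
k=7  ZZZZZZ::ZZ::ZZ::Z:ZZ
k=8  ZZZZZ:ZZZ:ZZZ:ZZZ:ZZ
k=9  ZZZZ::ZZ::ZZ::ZZ::ZZ
k=10  ZZZ:ZZZ:ZZZ:ZZZ:ZZZZ
k=11  ZZ::ZZ::ZZ::ZZ::ZZZZ
k=12  Z:ZZZ:ZZZ:ZZZ:ZZZZZZ
k=13  ::ZZ::ZZ::ZZ::ZZZZZZ
k=14  ZZZ:ZZZ:ZZZ:ZZZZZZZ:
k=15  ZZ::ZZ::ZZ::ZZZZZZ::
k=16  Z:ZZZ:ZZZ:ZZZZZZZ:ZZ
k=17  ::ZZ::ZZ::ZZZZZZ::ZZ
k=18  ZZZ:ZZZ:ZZZZZZZ:ZZZ:
k=19  ZZ::ZZ::ZZZZZZ::ZZ::
k=20  Z:ZZZ:ZZZZZZZ:ZZZ:ZZ
k=21  ::ZZ::ZZZZZZ::ZZ::ZZ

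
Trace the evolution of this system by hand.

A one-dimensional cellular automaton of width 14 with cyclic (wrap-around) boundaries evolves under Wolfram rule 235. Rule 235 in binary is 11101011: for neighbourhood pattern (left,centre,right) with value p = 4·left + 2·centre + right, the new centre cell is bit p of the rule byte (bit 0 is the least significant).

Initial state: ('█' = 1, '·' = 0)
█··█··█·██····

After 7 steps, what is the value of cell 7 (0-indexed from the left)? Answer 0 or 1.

1

gen 0: █··█··█·██····
gen 1: ··█··█·███·███
gen 2: ·█··█·████████
gen 3: █··█·█████████
gen 4: █·█·██████████
gen 5: ██·███████████
gen 6: ██████████████
gen 7: ██████████████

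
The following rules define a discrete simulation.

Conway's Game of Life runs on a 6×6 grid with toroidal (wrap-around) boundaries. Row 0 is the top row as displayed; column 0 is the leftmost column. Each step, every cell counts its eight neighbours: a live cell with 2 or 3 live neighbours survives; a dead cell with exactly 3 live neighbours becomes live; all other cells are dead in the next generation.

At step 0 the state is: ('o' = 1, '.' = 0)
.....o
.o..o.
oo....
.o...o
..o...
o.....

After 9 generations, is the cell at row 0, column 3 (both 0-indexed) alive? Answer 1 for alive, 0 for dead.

0

gen 0: .....o
.o..o.
oo....
.o...o
..o...
o.....
gen 1: o....o
.o...o
.oo..o
.oo...
oo....
......
gen 2: o....o
.oo.oo
......
......
ooo...
.o...o
gen 3: ..o...
.o..oo
......
.o....
ooo...
..o..o
gen 4: oooooo
......
o.....
ooo...
o.o...
o.oo..
gen 5: o...oo
..ooo.
o.....
o.o..o
o....o
......
gen 6: ....oo
oo.oo.
o.o.o.
......
oo...o
....o.
gen 7: o.....
ooo...
o.o.o.
......
o....o
....o.
gen 8: o....o
o.oo..
o.oo.o
oo....
.....o
o.....
gen 9: o....o
..oo..
...ooo
.oo.o.
.o...o
o.....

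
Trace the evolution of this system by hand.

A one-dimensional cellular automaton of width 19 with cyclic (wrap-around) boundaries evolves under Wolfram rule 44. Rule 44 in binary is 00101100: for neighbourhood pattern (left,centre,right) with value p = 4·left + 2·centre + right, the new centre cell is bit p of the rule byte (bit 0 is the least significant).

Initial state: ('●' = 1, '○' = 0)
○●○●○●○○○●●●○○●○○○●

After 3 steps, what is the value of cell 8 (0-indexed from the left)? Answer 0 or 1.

0

k=0  ○●○●○●○○○●●●○○●○○○●
k=1  ●●●●●●○○○●○○○○●○○○●
k=2  ○○○○○○○○○●○○○○●○○○●
k=3  ○○○○○○○○○●○○○○●○○○●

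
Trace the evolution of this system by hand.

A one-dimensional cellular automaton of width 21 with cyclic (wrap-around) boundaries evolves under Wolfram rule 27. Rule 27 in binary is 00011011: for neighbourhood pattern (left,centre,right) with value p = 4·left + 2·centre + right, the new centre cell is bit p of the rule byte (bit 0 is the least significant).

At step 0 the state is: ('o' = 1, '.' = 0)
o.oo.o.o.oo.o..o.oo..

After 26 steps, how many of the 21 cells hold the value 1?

k=0  o.oo.o.o.oo.o..o.oo..
k=1  ..o......o...oo..o.oo
k=2  oo.oooooo.oooo.oo..o.
k=3  o..o......o....o.oo..
k=4  .oo.oooooo.oooo..o.oo
k=5  .o..o......o...oo..o.
k=6  o.oo.oooooo.oooo.oo.o
k=7  ..o..o......o....o..o
k=8  oo.oo.oooooo.oooo.oo.
k=9  o..o..o......o....o..
k=10  .oo.oo.oooooo.oooo.oo
k=11  .o..o..o......o....o.
k=12  o.oo.oo.oooooo.oooo.o
k=13  ..o..o..o......o....o
k=14  oo.oo.oo.oooooo.oooo.
k=15  o..o..o..o......o....
k=16  .oo.oo.oo.oooooo.oooo
k=17  .o..o..o..o......o...
k=18  o.oo.oo.oo.oooooo.ooo
k=19  ..o..o..o..o......o..
k=20  oo.oo.oo.oo.oooooo.oo
k=21  ...o..o..o..o......o.
k=22  ooo.oo.oo.oo.oooooo.o
k=23  ....o..o..o..o......o
k=24  oooo.oo.oo.oo.oooooo.
k=25  o....o..o..o..o......
k=26  .oooo.oo.oo.oo.oooooo

16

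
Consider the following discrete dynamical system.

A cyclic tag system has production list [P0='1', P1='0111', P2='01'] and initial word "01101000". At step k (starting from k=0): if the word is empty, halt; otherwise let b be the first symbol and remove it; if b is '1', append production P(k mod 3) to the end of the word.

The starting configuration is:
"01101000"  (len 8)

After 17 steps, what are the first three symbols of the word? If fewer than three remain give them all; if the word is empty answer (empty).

110

[0] "01101000"  (len 8)
[1] "1101000"  (len 7)
[2] "1010000111"  (len 10)
[3] "01000011101"  (len 11)
[4] "1000011101"  (len 10)
[5] "0000111010111"  (len 13)
[6] "000111010111"  (len 12)
[7] "00111010111"  (len 11)
[8] "0111010111"  (len 10)
[9] "111010111"  (len 9)
[10] "110101111"  (len 9)
[11] "101011110111"  (len 12)
[12] "0101111011101"  (len 13)
[13] "101111011101"  (len 12)
[14] "011110111010111"  (len 15)
[15] "11110111010111"  (len 14)
[16] "11101110101111"  (len 14)
[17] "11011101011110111"  (len 17)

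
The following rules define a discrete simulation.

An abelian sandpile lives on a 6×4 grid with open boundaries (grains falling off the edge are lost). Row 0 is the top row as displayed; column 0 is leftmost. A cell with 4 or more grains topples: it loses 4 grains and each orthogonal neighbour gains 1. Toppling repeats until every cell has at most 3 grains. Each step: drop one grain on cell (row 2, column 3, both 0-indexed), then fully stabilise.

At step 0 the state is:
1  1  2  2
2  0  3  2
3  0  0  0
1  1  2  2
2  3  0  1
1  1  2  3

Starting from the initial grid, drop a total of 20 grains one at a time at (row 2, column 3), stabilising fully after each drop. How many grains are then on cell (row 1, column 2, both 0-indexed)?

0

0) 1  1  2  2
2  0  3  2
3  0  0  0
1  1  2  2
2  3  0  1
1  1  2  3
1) 1  1  2  2
2  0  3  2
3  0  0  1
1  1  2  2
2  3  0  1
1  1  2  3
2) 1  1  2  2
2  0  3  2
3  0  0  2
1  1  2  2
2  3  0  1
1  1  2  3
3) 1  1  2  2
2  0  3  2
3  0  0  3
1  1  2  2
2  3  0  1
1  1  2  3
4) 1  1  2  2
2  0  3  3
3  0  1  0
1  1  2  3
2  3  0  1
1  1  2  3
5) 1  1  2  2
2  0  3  3
3  0  1  1
1  1  2  3
2  3  0  1
1  1  2  3
6) 1  1  2  2
2  0  3  3
3  0  1  2
1  1  2  3
2  3  0  1
1  1  2  3
7) 1  1  2  2
2  0  3  3
3  0  1  3
1  1  2  3
2  3  0  1
1  1  2  3
8) 1  1  3  3
2  1  0  1
3  0  3  2
1  1  3  0
2  3  0  2
1  1  2  3
9) 1  1  3  3
2  1  0  1
3  0  3  3
1  1  3  0
2  3  0  2
1  1  2  3
10) 1  1  3  3
2  1  1  2
3  1  1  1
1  2  0  2
2  3  1  2
1  1  2  3
11) 1  1  3  3
2  1  1  2
3  1  1  2
1  2  0  2
2  3  1  2
1  1  2  3
12) 1  1  3  3
2  1  1  2
3  1  1  3
1  2  0  2
2  3  1  2
1  1  2  3
13) 1  1  3  3
2  1  1  3
3  1  2  0
1  2  0  3
2  3  1  2
1  1  2  3
14) 1  1  3  3
2  1  1  3
3  1  2  1
1  2  0  3
2  3  1  2
1  1  2  3
15) 1  1  3  3
2  1  1  3
3  1  2  2
1  2  0  3
2  3  1  2
1  1  2  3
16) 1  1  3  3
2  1  1  3
3  1  2  3
1  2  0  3
2  3  1  2
1  1  2  3
17) 1  2  0  1
2  1  3  1
3  1  3  2
1  2  1  0
2  3  1  3
1  1  2  3
18) 1  2  0  1
2  1  3  1
3  1  3  3
1  2  1  0
2  3  1  3
1  1  2  3
19) 1  2  1  1
2  2  0  3
3  2  1  1
1  2  2  1
2  3  1  3
1  1  2  3
20) 1  2  1  1
2  2  0  3
3  2  1  2
1  2  2  1
2  3  1  3
1  1  2  3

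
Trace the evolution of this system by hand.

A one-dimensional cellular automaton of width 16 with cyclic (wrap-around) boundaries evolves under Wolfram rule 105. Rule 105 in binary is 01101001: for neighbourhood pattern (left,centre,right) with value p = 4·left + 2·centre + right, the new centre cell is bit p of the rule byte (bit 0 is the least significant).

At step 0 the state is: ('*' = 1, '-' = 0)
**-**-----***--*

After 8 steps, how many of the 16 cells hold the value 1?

step 0: **-**-----***--*
step 1: -****-***-*-*--*
step 2: **--***-**-*----
step 3: **--*-*****--**-
step 4: **---**---*--***
step 5: -*-*-**-*----*--
step 6: --*-****--**---*
step 7: ---**--*--**-*--
step 8: **-**-----***--*

8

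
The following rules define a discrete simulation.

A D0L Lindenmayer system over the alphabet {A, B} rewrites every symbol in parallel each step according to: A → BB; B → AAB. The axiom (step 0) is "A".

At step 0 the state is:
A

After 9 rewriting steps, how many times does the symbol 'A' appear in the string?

1764

[0] A
[1] BB
[2] AABAAB
[3] BBBBAABBBBBAAB
[4] AABAABAABAABBBBBAABAABAABAABAABBBBBAAB
[5] BBBBAABBBBBAABBBBBAABBBBBAABAABAABAABAABBBBBAABBBBBAABBBBBAABBBBBAABBBBBAABAABAABAABAABBBBBAAB
[6] AABAABAABAABBBBBAABAABAABAABAABBBBBAABAABAABAABAABBBBBAABA…BAABBBBBAABBBBBAABBBBBAABBBBBAABBBBBAABAABAABAABAABBBBBAAB  (len 246)
[7] BBBBAABBBBBAABBBBBAABBBBBAABAABAABAABAABBBBBAABBBBBAABBBBB…BAABBBBBAABBBBBAABBBBBAABBBBBAABBBBBAABAABAABAABAABBBBBAAB  (len 622)
[8] AABAABAABAABBBBBAABAABAABAABAABBBBBAABAABAABAABAABBBBBAABA…BAABBBBBAABBBBBAABBBBBAABBBBBAABBBBBAABAABAABAABAABBBBBAAB  (len 1606)
[9] BBBBAABBBBBAABBBBBAABBBBBAABAABAABAABAABBBBBAABBBBBAABBBBB…BAABBBBBAABBBBBAABBBBBAABBBBBAABBBBBAABAABAABAABAABBBBBAAB  (len 4094)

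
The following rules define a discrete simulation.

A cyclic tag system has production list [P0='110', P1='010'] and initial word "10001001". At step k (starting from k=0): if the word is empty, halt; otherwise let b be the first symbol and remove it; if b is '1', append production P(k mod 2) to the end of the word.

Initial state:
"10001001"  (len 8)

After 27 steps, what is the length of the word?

k=0  "10001001"  (len 8)
k=1  "0001001110"  (len 10)
k=2  "001001110"  (len 9)
k=3  "01001110"  (len 8)
k=4  "1001110"  (len 7)
k=5  "001110110"  (len 9)
k=6  "01110110"  (len 8)
k=7  "1110110"  (len 7)
k=8  "110110010"  (len 9)
k=9  "10110010110"  (len 11)
k=10  "0110010110010"  (len 13)
k=11  "110010110010"  (len 12)
k=12  "10010110010010"  (len 14)
k=13  "0010110010010110"  (len 16)
k=14  "010110010010110"  (len 15)
k=15  "10110010010110"  (len 14)
k=16  "0110010010110010"  (len 16)
k=17  "110010010110010"  (len 15)
k=18  "10010010110010010"  (len 17)
k=19  "0010010110010010110"  (len 19)
k=20  "010010110010010110"  (len 18)
k=21  "10010110010010110"  (len 17)
k=22  "0010110010010110010"  (len 19)
k=23  "010110010010110010"  (len 18)
k=24  "10110010010110010"  (len 17)
k=25  "0110010010110010110"  (len 19)
k=26  "110010010110010110"  (len 18)
k=27  "10010010110010110110"  (len 20)

20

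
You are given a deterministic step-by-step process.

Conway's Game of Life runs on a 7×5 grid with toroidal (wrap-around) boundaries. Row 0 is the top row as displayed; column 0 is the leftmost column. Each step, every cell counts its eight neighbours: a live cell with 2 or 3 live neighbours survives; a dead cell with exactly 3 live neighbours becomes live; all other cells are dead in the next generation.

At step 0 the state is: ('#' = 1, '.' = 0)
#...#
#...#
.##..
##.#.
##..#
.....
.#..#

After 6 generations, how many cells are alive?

11

t=0: #...#
#...#
.##..
##.#.
##..#
.....
.#..#
t=1: .#.#.
...##
..##.
...#.
.##.#
.#..#
....#
t=2: #.##.
....#
..#..
.#..#
.##.#
.##.#
..###
t=3: ###..
.##.#
#..#.
.#...
....#
....#
.....
t=4: #.##.
....#
#..##
#...#
#....
.....
##...
t=5: #.##.
.##..
...#.
.#.#.
#...#
##...
###.#
t=6: .....
.#..#
.#.#.
#.##.
..#.#
..##.
.....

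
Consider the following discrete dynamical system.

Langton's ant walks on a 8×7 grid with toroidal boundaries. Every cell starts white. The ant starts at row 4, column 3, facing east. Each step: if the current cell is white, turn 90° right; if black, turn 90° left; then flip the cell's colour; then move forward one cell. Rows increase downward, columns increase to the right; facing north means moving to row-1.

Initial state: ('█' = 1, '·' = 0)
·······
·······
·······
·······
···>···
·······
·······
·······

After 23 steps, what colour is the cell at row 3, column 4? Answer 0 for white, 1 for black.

1

step 0: ·······
·······
·······
·······
···>···
·······
·······
·······
step 1: ·······
·······
·······
·······
···█···
···v···
·······
·······
step 2: ·······
·······
·······
·······
···█···
··<█···
·······
·······
step 3: ·······
·······
·······
·······
··^█···
··██···
·······
·······
step 4: ·······
·······
·······
·······
··█>···
··██···
·······
·······
step 5: ·······
·······
·······
···^···
··█····
··██···
·······
·······
step 6: ·······
·······
·······
···█>··
··█····
··██···
·······
·······
step 7: ·······
·······
·······
···██··
··█·v··
··██···
·······
·······
step 8: ·······
·······
·······
···██··
··█<█··
··██···
·······
·······
step 9: ·······
·······
·······
···^█··
··███··
··██···
·······
·······
step 10: ·······
·······
·······
··<·█··
··███··
··██···
·······
·······
step 11: ·······
·······
··^····
··█·█··
··███··
··██···
·······
·······
step 12: ·······
·······
··█>···
··█·█··
··███··
··██···
·······
·······
step 13: ·······
·······
··██···
··█v█··
··███··
··██···
·······
·······
step 14: ·······
·······
··██···
··<██··
··███··
··██···
·······
·······
step 15: ·······
·······
··██···
···██··
··v██··
··██···
·······
·······
step 16: ·······
·······
··██···
···██··
···>█··
··██···
·······
·······
step 17: ·······
·······
··██···
···^█··
····█··
··██···
·······
·······
step 18: ·······
·······
··██···
··<·█··
····█··
··██···
·······
·······
step 19: ·······
·······
··^█···
··█·█··
····█··
··██···
·······
·······
step 20: ·······
·······
·<·█···
··█·█··
····█··
··██···
·······
·······
step 21: ·······
·^·····
·█·█···
··█·█··
····█··
··██···
·······
·······
step 22: ·······
·█>····
·█·█···
··█·█··
····█··
··██···
·······
·······
step 23: ·······
·██····
·█v█···
··█·█··
····█··
··██···
·······
·······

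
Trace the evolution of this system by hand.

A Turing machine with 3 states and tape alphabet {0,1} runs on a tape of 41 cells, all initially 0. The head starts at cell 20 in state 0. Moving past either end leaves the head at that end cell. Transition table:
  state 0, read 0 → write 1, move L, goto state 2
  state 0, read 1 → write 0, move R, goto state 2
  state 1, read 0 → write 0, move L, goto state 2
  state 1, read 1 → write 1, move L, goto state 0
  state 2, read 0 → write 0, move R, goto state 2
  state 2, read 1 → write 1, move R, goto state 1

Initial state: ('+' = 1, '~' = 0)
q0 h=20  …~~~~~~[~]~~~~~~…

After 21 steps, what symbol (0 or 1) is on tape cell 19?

0) q0 h=20  …~~~~~~[~]~~~~~~…
1) q2 h=19  …~~~~~~[~]+~~~~~…
2) q2 h=20  …~~~~~~[+]~~~~~~…
3) q1 h=21  …~~~~~+[~]~~~~~~…
4) q2 h=20  …~~~~~~[+]~~~~~~…
5) q1 h=21  …~~~~~+[~]~~~~~~…
6) q2 h=20  …~~~~~~[+]~~~~~~…
7) q1 h=21  …~~~~~+[~]~~~~~~…
8) q2 h=20  …~~~~~~[+]~~~~~~…
9) q1 h=21  …~~~~~+[~]~~~~~~…
10) q2 h=20  …~~~~~~[+]~~~~~~…
11) q1 h=21  …~~~~~+[~]~~~~~~…
12) q2 h=20  …~~~~~~[+]~~~~~~…
13) q1 h=21  …~~~~~+[~]~~~~~~…
14) q2 h=20  …~~~~~~[+]~~~~~~…
15) q1 h=21  …~~~~~+[~]~~~~~~…
16) q2 h=20  …~~~~~~[+]~~~~~~…
17) q1 h=21  …~~~~~+[~]~~~~~~…
18) q2 h=20  …~~~~~~[+]~~~~~~…
19) q1 h=21  …~~~~~+[~]~~~~~~…
20) q2 h=20  …~~~~~~[+]~~~~~~…
21) q1 h=21  …~~~~~+[~]~~~~~~…

0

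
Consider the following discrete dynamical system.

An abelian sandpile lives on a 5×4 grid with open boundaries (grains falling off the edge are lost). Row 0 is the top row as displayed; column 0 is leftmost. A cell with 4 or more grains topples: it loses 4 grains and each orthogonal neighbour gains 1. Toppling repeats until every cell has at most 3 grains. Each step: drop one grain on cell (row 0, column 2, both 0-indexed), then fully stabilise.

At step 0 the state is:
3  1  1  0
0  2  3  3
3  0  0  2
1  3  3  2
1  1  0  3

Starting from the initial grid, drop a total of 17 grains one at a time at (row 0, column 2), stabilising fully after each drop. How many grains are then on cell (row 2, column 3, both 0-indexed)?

k=0  3  1  1  0
0  2  3  3
3  0  0  2
1  3  3  2
1  1  0  3
k=1  3  1  2  0
0  2  3  3
3  0  0  2
1  3  3  2
1  1  0  3
k=2  3  1  3  0
0  2  3  3
3  0  0  2
1  3  3  2
1  1  0  3
k=3  3  2  1  2
0  3  1  0
3  0  1  3
1  3  3  2
1  1  0  3
k=4  3  2  2  2
0  3  1  0
3  0  1  3
1  3  3  2
1  1  0  3
k=5  3  2  3  2
0  3  1  0
3  0  1  3
1  3  3  2
1  1  0  3
k=6  3  3  0  3
0  3  2  0
3  0  1  3
1  3  3  2
1  1  0  3
k=7  3  3  1  3
0  3  2  0
3  0  1  3
1  3  3  2
1  1  0  3
k=8  3  3  2  3
0  3  2  0
3  0  1  3
1  3  3  2
1  1  0  3
k=9  3  3  3  3
0  3  2  0
3  0  1  3
1  3  3  2
1  1  0  3
k=10  0  2  3  0
2  1  0  2
3  1  2  3
1  3  3  2
1  1  0  3
k=11  0  3  0  1
2  1  1  2
3  1  2  3
1  3  3  2
1  1  0  3
k=12  0  3  1  1
2  1  1  2
3  1  2  3
1  3  3  2
1  1  0  3
k=13  0  3  2  1
2  1  1  2
3  1  2  3
1  3  3  2
1  1  0  3
k=14  0  3  3  1
2  1  1  2
3  1  2  3
1  3  3  2
1  1  0  3
k=15  1  0  1  2
2  2  2  2
3  1  2  3
1  3  3  2
1  1  0  3
k=16  1  0  2  2
2  2  2  2
3  1  2  3
1  3  3  2
1  1  0  3
k=17  1  0  3  2
2  2  2  2
3  1  2  3
1  3  3  2
1  1  0  3

3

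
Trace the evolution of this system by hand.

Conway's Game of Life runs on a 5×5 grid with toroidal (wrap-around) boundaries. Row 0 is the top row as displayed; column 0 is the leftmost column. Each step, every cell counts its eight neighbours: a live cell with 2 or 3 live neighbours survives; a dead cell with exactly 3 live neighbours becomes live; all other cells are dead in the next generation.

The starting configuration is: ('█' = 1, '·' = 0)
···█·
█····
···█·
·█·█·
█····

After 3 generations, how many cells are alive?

k=0  ···█·
█····
···█·
·█·█·
█····
k=1  ····█
····█
··█·█
··█·█
··█·█
k=2  █···█
█···█
█···█
███·█
█···█
k=3  ·█·█·
·█·█·
·····
·····
·····

4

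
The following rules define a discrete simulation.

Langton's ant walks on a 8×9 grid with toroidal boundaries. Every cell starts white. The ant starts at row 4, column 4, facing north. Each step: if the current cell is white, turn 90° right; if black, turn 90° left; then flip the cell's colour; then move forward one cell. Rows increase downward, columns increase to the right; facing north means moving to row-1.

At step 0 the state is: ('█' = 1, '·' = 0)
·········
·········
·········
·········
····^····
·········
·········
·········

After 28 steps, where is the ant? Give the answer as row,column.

6,2

t=0: ·········
·········
·········
·········
····^····
·········
·········
·········
t=1: ·········
·········
·········
·········
····█>···
·········
·········
·········
t=2: ·········
·········
·········
·········
····██···
·····v···
·········
·········
t=3: ·········
·········
·········
·········
····██···
····<█···
·········
·········
t=4: ·········
·········
·········
·········
····^█···
····██···
·········
·········
t=5: ·········
·········
·········
·········
···<·█···
····██···
·········
·········
t=6: ·········
·········
·········
···^·····
···█·█···
····██···
·········
·········
t=7: ·········
·········
·········
···█>····
···█·█···
····██···
·········
·········
t=8: ·········
·········
·········
···██····
···█v█···
····██···
·········
·········
t=9: ·········
·········
·········
···██····
···<██···
····██···
·········
·········
t=10: ·········
·········
·········
···██····
····██···
···v██···
·········
·········
t=11: ·········
·········
·········
···██····
····██···
··<███···
·········
·········
t=12: ·········
·········
·········
···██····
··^·██···
··████···
·········
·········
t=13: ·········
·········
·········
···██····
··█>██···
··████···
·········
·········
t=14: ·········
·········
·········
···██····
··████···
··█v██···
·········
·········
t=15: ·········
·········
·········
···██····
··████···
··█·>█···
·········
·········
t=16: ·········
·········
·········
···██····
··██^█···
··█··█···
·········
·········
t=17: ·········
·········
·········
···██····
··█<·█···
··█··█···
·········
·········
t=18: ·········
·········
·········
···██····
··█··█···
··█v·█···
·········
·········
t=19: ·········
·········
·········
···██····
··█··█···
··<█·█···
·········
·········
t=20: ·········
·········
·········
···██····
··█··█···
···█·█···
··v······
·········
t=21: ·········
·········
·········
···██····
··█··█···
···█·█···
·<█······
·········
t=22: ·········
·········
·········
···██····
··█··█···
·^·█·█···
·██······
·········
t=23: ·········
·········
·········
···██····
··█··█···
·█>█·█···
·██······
·········
t=24: ·········
·········
·········
···██····
··█··█···
·███·█···
·█v······
·········
t=25: ·········
·········
·········
···██····
··█··█···
·███·█···
·█·>·····
·········
t=26: ·········
·········
·········
···██····
··█··█···
·███·█···
·█·█·····
···v·····
t=27: ·········
·········
·········
···██····
··█··█···
·███·█···
·█·█·····
··<█·····
t=28: ·········
·········
·········
···██····
··█··█···
·███·█···
·█^█·····
··██·····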